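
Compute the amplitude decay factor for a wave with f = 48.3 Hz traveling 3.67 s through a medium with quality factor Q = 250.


pi*f*t/Q = pi*48.3*3.67/250 = 2.227527
A/A0 = exp(-2.227527) = 0.107795

0.107795


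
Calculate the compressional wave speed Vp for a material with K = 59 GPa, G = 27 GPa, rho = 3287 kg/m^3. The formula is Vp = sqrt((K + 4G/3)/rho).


First compute the effective modulus:
K + 4G/3 = 59e9 + 4*27e9/3 = 95000000000.0 Pa
Then divide by density:
95000000000.0 / 3287 = 28901734.104 Pa/(kg/m^3)
Take the square root:
Vp = sqrt(28901734.104) = 5376.03 m/s

5376.03


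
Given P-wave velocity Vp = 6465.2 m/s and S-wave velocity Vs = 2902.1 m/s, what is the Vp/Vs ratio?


Vp/Vs = 6465.2 / 2902.1
= 2.2278

2.2278


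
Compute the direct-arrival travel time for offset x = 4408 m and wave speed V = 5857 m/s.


t = x / V
= 4408 / 5857
= 0.7526 s

0.7526


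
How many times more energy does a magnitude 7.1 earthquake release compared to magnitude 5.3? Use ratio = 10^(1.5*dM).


M2 - M1 = 7.1 - 5.3 = 1.8
1.5 * 1.8 = 2.7
ratio = 10^2.7 = 501.19

501.19


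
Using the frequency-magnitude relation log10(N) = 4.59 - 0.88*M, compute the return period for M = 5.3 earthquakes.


log10(N) = 4.59 - 0.88*5.3 = -0.074
N = 10^-0.074 = 0.843335
T = 1/N = 1/0.843335 = 1.1858 years

1.1858


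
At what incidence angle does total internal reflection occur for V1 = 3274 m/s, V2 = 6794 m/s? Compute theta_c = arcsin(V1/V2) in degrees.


V1/V2 = 3274/6794 = 0.481896
theta_c = arcsin(0.481896) = 28.8093 degrees

28.8093


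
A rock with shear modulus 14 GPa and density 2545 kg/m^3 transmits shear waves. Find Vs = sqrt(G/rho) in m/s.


Convert G to Pa: G = 14e9 Pa
Compute G/rho = 14e9 / 2545 = 5500982.3183
Vs = sqrt(5500982.3183) = 2345.42 m/s

2345.42


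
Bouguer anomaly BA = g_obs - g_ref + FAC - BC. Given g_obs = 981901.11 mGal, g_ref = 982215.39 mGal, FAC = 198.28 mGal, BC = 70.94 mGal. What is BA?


BA = g_obs - g_ref + FAC - BC
= 981901.11 - 982215.39 + 198.28 - 70.94
= -186.94 mGal

-186.94


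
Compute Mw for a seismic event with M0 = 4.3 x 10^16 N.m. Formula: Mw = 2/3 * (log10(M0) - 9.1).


log10(M0) = log10(4.3 x 10^16) = 16.6335
Mw = 2/3 * (16.6335 - 9.1)
= 2/3 * 7.5335
= 5.02

5.02


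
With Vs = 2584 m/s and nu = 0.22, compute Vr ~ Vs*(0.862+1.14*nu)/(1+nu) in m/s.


Numerator factor = 0.862 + 1.14*0.22 = 1.1128
Denominator = 1 + 0.22 = 1.22
Vr = 2584 * 1.1128 / 1.22 = 2356.95 m/s

2356.95


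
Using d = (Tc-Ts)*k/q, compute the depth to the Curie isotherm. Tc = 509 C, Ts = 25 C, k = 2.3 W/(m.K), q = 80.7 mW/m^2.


T_Curie - T_surf = 509 - 25 = 484 C
Convert q to W/m^2: 80.7 mW/m^2 = 0.0807 W/m^2
d = 484 * 2.3 / 0.0807 = 13794.3 m

13794.3


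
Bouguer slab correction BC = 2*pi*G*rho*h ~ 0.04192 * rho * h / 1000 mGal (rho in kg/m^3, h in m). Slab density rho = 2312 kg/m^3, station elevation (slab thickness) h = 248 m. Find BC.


BC = 0.04192 * rho * h / 1000
= 0.04192 * 2312 * 248 / 1000
= 24.0359 mGal

24.0359


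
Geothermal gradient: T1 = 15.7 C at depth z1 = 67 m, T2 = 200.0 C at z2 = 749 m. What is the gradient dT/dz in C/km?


dT = 200.0 - 15.7 = 184.3 C
dz = 749 - 67 = 682 m
gradient = dT/dz * 1000 = 184.3/682 * 1000 = 270.2346 C/km

270.2346


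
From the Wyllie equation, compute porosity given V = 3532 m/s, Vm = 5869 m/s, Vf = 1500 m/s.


1/V - 1/Vm = 1/3532 - 1/5869 = 0.00011274
1/Vf - 1/Vm = 1/1500 - 1/5869 = 0.00049628
phi = 0.00011274 / 0.00049628 = 0.2272

0.2272


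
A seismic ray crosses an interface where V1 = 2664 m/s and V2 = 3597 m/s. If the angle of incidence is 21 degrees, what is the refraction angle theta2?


sin(theta1) = sin(21 deg) = 0.358368
sin(theta2) = V2/V1 * sin(theta1) = 3597/2664 * 0.358368 = 0.483877
theta2 = arcsin(0.483877) = 28.939 degrees

28.939


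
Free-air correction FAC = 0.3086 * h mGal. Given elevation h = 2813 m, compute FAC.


FAC = 0.3086 * h
= 0.3086 * 2813
= 868.0918 mGal

868.0918


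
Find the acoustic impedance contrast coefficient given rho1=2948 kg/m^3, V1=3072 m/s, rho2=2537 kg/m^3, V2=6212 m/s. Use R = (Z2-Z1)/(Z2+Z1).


Z1 = 2948 * 3072 = 9056256
Z2 = 2537 * 6212 = 15759844
R = (15759844 - 9056256) / (15759844 + 9056256) = 6703588 / 24816100 = 0.2701

0.2701


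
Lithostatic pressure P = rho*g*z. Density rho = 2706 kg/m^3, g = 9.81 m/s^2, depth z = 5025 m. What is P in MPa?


P = rho * g * z / 1e6
= 2706 * 9.81 * 5025 / 1e6
= 133392946.5 / 1e6
= 133.3929 MPa

133.3929


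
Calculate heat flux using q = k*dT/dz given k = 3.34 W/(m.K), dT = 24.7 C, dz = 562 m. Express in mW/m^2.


q = k * dT / dz * 1000
= 3.34 * 24.7 / 562 * 1000
= 0.146794 * 1000
= 146.7936 mW/m^2

146.7936


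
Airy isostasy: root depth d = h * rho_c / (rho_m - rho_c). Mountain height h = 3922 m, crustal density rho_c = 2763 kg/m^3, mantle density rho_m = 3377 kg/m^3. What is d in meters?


rho_m - rho_c = 3377 - 2763 = 614
d = 3922 * 2763 / 614
= 10836486 / 614
= 17649.0 m

17649.0


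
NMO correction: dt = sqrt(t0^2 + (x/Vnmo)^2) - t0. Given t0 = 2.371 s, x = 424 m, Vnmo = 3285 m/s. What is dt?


x/Vnmo = 424/3285 = 0.129072
(x/Vnmo)^2 = 0.016659
t0^2 = 5.621641
sqrt(5.621641 + 0.016659) = 2.374511
dt = 2.374511 - 2.371 = 0.003511

0.003511


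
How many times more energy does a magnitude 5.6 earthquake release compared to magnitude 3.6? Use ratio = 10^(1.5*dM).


M2 - M1 = 5.6 - 3.6 = 2.0
1.5 * 2.0 = 3.0
ratio = 10^3.0 = 1000.0

1000.0


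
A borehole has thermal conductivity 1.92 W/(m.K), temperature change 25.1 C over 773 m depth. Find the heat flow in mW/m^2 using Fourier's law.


q = k * dT / dz * 1000
= 1.92 * 25.1 / 773 * 1000
= 0.062344 * 1000
= 62.3441 mW/m^2

62.3441


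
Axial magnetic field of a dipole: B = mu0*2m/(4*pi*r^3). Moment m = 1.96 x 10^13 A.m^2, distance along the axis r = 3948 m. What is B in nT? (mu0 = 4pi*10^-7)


m = 1.96 x 10^13 = 19600000000000 A.m^2
2m = 39200000000000 A.m^2
r^3 = 3948^3 = 61536307392
B = (4pi*10^-7) * 39200000000000 / (4*pi * 61536307392) * 1e9
= 49260172.808288 / 773288044927.0 * 1e9
= 63702.2299 nT

63702.2299


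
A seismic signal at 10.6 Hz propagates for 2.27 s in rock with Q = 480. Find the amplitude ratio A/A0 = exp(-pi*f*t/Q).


pi*f*t/Q = pi*10.6*2.27/480 = 0.157485
A/A0 = exp(-0.157485) = 0.854289

0.854289


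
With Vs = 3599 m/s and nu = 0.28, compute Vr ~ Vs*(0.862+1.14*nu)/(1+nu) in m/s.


Numerator factor = 0.862 + 1.14*0.28 = 1.1812
Denominator = 1 + 0.28 = 1.28
Vr = 3599 * 1.1812 / 1.28 = 3321.2 m/s

3321.2


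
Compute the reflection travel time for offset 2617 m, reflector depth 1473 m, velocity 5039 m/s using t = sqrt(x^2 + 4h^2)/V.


x^2 + 4h^2 = 2617^2 + 4*1473^2 = 6848689 + 8678916 = 15527605
sqrt(15527605) = 3940.5082
t = 3940.5082 / 5039 = 0.782 s

0.782


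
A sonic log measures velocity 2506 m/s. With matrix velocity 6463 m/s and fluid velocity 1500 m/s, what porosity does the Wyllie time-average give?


1/V - 1/Vm = 1/2506 - 1/6463 = 0.00024432
1/Vf - 1/Vm = 1/1500 - 1/6463 = 0.00051194
phi = 0.00024432 / 0.00051194 = 0.4772

0.4772


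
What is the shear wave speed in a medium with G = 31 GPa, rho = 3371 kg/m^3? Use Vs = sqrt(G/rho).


Convert G to Pa: G = 31e9 Pa
Compute G/rho = 31e9 / 3371 = 9196084.248
Vs = sqrt(9196084.248) = 3032.5 m/s

3032.5


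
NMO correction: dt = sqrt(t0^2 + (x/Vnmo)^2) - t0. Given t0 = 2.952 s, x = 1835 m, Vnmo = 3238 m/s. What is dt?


x/Vnmo = 1835/3238 = 0.566708
(x/Vnmo)^2 = 0.321158
t0^2 = 8.714304
sqrt(8.714304 + 0.321158) = 3.005904
dt = 3.005904 - 2.952 = 0.053904

0.053904


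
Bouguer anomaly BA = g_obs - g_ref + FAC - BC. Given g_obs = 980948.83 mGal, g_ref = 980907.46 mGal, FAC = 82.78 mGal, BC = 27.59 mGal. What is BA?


BA = g_obs - g_ref + FAC - BC
= 980948.83 - 980907.46 + 82.78 - 27.59
= 96.56 mGal

96.56


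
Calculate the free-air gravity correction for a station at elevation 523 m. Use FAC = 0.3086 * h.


FAC = 0.3086 * h
= 0.3086 * 523
= 161.3978 mGal

161.3978


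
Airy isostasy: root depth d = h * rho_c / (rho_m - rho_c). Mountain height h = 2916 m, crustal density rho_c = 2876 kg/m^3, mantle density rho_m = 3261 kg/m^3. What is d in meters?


rho_m - rho_c = 3261 - 2876 = 385
d = 2916 * 2876 / 385
= 8386416 / 385
= 21782.9 m

21782.9


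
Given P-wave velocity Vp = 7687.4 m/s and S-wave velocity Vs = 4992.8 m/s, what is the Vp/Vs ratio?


Vp/Vs = 7687.4 / 4992.8
= 1.5397

1.5397


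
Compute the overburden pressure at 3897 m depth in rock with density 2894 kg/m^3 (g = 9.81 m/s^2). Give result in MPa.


P = rho * g * z / 1e6
= 2894 * 9.81 * 3897 / 1e6
= 110636375.58 / 1e6
= 110.6364 MPa

110.6364


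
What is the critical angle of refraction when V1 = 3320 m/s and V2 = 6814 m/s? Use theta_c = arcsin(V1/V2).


V1/V2 = 3320/6814 = 0.487232
theta_c = arcsin(0.487232) = 29.1588 degrees

29.1588


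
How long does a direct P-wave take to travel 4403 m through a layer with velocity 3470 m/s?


t = x / V
= 4403 / 3470
= 1.2689 s

1.2689


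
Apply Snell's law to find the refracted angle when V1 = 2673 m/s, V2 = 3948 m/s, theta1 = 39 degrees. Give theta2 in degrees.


sin(theta1) = sin(39 deg) = 0.62932
sin(theta2) = V2/V1 * sin(theta1) = 3948/2673 * 0.62932 = 0.929501
theta2 = arcsin(0.929501) = 68.3572 degrees

68.3572


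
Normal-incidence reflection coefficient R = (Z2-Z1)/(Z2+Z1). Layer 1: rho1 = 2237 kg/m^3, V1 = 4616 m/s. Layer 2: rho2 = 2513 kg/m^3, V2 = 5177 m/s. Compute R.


Z1 = 2237 * 4616 = 10325992
Z2 = 2513 * 5177 = 13009801
R = (13009801 - 10325992) / (13009801 + 10325992) = 2683809 / 23335793 = 0.115

0.115


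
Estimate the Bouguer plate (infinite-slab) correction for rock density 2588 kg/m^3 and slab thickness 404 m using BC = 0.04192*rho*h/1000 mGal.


BC = 0.04192 * rho * h / 1000
= 0.04192 * 2588 * 404 / 1000
= 43.8295 mGal

43.8295


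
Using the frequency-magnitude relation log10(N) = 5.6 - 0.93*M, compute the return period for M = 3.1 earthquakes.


log10(N) = 5.6 - 0.93*3.1 = 2.717
N = 10^2.717 = 521.194711
T = 1/N = 1/521.194711 = 0.0019 years

0.0019


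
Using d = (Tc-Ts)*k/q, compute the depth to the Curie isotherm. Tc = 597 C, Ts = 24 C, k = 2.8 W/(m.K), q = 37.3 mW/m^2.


T_Curie - T_surf = 597 - 24 = 573 C
Convert q to W/m^2: 37.3 mW/m^2 = 0.0373 W/m^2
d = 573 * 2.8 / 0.0373 = 43013.4 m

43013.4


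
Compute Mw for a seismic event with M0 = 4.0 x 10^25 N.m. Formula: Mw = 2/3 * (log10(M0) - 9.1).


log10(M0) = log10(4.0 x 10^25) = 25.6021
Mw = 2/3 * (25.6021 - 9.1)
= 2/3 * 16.5021
= 11.0

11.0


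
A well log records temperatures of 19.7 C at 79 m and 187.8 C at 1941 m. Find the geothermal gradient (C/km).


dT = 187.8 - 19.7 = 168.1 C
dz = 1941 - 79 = 1862 m
gradient = dT/dz * 1000 = 168.1/1862 * 1000 = 90.2793 C/km

90.2793


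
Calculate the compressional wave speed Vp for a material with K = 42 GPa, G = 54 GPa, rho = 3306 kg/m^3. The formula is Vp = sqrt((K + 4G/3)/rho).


First compute the effective modulus:
K + 4G/3 = 42e9 + 4*54e9/3 = 114000000000.0 Pa
Then divide by density:
114000000000.0 / 3306 = 34482758.6207 Pa/(kg/m^3)
Take the square root:
Vp = sqrt(34482758.6207) = 5872.2 m/s

5872.2


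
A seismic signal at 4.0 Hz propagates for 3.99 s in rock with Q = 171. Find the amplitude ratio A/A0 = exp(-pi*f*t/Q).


pi*f*t/Q = pi*4.0*3.99/171 = 0.293215
A/A0 = exp(-0.293215) = 0.745862

0.745862


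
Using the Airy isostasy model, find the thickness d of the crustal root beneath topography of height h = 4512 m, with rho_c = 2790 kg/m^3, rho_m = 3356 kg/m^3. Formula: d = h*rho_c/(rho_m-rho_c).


rho_m - rho_c = 3356 - 2790 = 566
d = 4512 * 2790 / 566
= 12588480 / 566
= 22241.13 m

22241.13


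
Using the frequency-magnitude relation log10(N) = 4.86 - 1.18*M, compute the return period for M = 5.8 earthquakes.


log10(N) = 4.86 - 1.18*5.8 = -1.984
N = 10^-1.984 = 0.010375
T = 1/N = 1/0.010375 = 96.3829 years

96.3829


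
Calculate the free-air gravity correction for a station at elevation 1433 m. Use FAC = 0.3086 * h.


FAC = 0.3086 * h
= 0.3086 * 1433
= 442.2238 mGal

442.2238


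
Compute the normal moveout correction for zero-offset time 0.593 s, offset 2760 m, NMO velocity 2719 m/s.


x/Vnmo = 2760/2719 = 1.015079
(x/Vnmo)^2 = 1.030386
t0^2 = 0.351649
sqrt(0.351649 + 1.030386) = 1.1756
dt = 1.1756 - 0.593 = 0.5826

0.5826


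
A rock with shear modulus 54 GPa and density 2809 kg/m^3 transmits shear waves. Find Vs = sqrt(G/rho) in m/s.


Convert G to Pa: G = 54e9 Pa
Compute G/rho = 54e9 / 2809 = 19223923.1043
Vs = sqrt(19223923.1043) = 4384.51 m/s

4384.51


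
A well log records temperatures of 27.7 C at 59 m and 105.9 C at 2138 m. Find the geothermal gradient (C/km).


dT = 105.9 - 27.7 = 78.2 C
dz = 2138 - 59 = 2079 m
gradient = dT/dz * 1000 = 78.2/2079 * 1000 = 37.6142 C/km

37.6142


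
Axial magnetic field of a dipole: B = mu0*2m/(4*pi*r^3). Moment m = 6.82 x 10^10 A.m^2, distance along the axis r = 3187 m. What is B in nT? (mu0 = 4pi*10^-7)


m = 6.82 x 10^10 = 68200000000 A.m^2
2m = 136400000000 A.m^2
r^3 = 3187^3 = 32370260203
B = (4pi*10^-7) * 136400000000 / (4*pi * 32370260203) * 1e9
= 171405.29518 / 406776686594.14 * 1e9
= 421.3744 nT

421.3744


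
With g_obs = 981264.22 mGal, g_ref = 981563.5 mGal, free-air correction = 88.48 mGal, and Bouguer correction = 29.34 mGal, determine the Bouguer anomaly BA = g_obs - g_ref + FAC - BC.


BA = g_obs - g_ref + FAC - BC
= 981264.22 - 981563.5 + 88.48 - 29.34
= -240.14 mGal

-240.14


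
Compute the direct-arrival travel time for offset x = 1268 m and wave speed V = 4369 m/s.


t = x / V
= 1268 / 4369
= 0.2902 s

0.2902


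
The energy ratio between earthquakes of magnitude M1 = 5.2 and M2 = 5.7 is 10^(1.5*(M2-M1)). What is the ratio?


M2 - M1 = 5.7 - 5.2 = 0.5
1.5 * 0.5 = 0.75
ratio = 10^0.75 = 5.62

5.62


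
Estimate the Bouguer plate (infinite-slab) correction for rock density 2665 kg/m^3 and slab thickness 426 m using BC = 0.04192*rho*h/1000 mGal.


BC = 0.04192 * rho * h / 1000
= 0.04192 * 2665 * 426 / 1000
= 47.5914 mGal

47.5914


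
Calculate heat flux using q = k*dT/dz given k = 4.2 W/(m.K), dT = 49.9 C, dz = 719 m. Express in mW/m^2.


q = k * dT / dz * 1000
= 4.2 * 49.9 / 719 * 1000
= 0.291488 * 1000
= 291.4882 mW/m^2

291.4882


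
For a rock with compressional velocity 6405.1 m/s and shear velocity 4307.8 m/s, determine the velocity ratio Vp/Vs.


Vp/Vs = 6405.1 / 4307.8
= 1.4869

1.4869


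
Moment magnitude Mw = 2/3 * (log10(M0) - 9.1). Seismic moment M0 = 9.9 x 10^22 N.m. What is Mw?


log10(M0) = log10(9.9 x 10^22) = 22.9956
Mw = 2/3 * (22.9956 - 9.1)
= 2/3 * 13.8956
= 9.26

9.26


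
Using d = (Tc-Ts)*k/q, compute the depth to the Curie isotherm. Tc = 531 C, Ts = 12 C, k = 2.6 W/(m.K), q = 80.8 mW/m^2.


T_Curie - T_surf = 531 - 12 = 519 C
Convert q to W/m^2: 80.8 mW/m^2 = 0.0808 W/m^2
d = 519 * 2.6 / 0.0808 = 16700.5 m

16700.5


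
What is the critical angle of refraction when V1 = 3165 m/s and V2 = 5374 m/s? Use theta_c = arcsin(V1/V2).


V1/V2 = 3165/5374 = 0.588947
theta_c = arcsin(0.588947) = 36.0823 degrees

36.0823


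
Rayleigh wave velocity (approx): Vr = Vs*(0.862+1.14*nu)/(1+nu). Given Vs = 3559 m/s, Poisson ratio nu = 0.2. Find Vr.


Numerator factor = 0.862 + 1.14*0.2 = 1.09
Denominator = 1 + 0.2 = 1.2
Vr = 3559 * 1.09 / 1.2 = 3232.76 m/s

3232.76


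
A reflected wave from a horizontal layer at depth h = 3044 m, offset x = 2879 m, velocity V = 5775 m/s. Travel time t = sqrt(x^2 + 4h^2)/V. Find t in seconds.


x^2 + 4h^2 = 2879^2 + 4*3044^2 = 8288641 + 37063744 = 45352385
sqrt(45352385) = 6734.4179
t = 6734.4179 / 5775 = 1.1661 s

1.1661


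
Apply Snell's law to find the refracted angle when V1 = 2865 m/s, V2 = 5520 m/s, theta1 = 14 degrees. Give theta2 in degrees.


sin(theta1) = sin(14 deg) = 0.241922
sin(theta2) = V2/V1 * sin(theta1) = 5520/2865 * 0.241922 = 0.466111
theta2 = arcsin(0.466111) = 27.7822 degrees

27.7822


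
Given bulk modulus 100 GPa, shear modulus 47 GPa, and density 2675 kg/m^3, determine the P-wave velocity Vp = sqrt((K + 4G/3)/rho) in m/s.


First compute the effective modulus:
K + 4G/3 = 100e9 + 4*47e9/3 = 162666666666.67 Pa
Then divide by density:
162666666666.67 / 2675 = 60809968.8474 Pa/(kg/m^3)
Take the square root:
Vp = sqrt(60809968.8474) = 7798.07 m/s

7798.07


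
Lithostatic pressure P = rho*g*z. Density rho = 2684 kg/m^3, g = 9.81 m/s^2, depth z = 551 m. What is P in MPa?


P = rho * g * z / 1e6
= 2684 * 9.81 * 551 / 1e6
= 14507852.04 / 1e6
= 14.5079 MPa

14.5079


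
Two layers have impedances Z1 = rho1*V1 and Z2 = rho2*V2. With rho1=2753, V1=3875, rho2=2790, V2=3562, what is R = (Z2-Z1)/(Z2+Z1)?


Z1 = 2753 * 3875 = 10667875
Z2 = 2790 * 3562 = 9937980
R = (9937980 - 10667875) / (9937980 + 10667875) = -729895 / 20605855 = -0.0354

-0.0354


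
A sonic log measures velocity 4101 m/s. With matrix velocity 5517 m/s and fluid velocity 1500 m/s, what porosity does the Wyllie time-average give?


1/V - 1/Vm = 1/4101 - 1/5517 = 6.259e-05
1/Vf - 1/Vm = 1/1500 - 1/5517 = 0.00048541
phi = 6.259e-05 / 0.00048541 = 0.1289

0.1289


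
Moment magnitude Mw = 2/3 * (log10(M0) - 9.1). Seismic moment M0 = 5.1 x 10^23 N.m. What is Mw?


log10(M0) = log10(5.1 x 10^23) = 23.7076
Mw = 2/3 * (23.7076 - 9.1)
= 2/3 * 14.6076
= 9.74

9.74


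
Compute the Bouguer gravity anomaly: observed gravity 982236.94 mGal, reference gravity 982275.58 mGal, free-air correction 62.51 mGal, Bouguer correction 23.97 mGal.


BA = g_obs - g_ref + FAC - BC
= 982236.94 - 982275.58 + 62.51 - 23.97
= -0.1 mGal

-0.1


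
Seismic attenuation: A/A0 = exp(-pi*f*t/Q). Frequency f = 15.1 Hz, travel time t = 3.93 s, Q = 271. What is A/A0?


pi*f*t/Q = pi*15.1*3.93/271 = 0.687939
A/A0 = exp(-0.687939) = 0.502611

0.502611


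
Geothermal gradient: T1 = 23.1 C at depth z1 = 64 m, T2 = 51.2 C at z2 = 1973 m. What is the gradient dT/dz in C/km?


dT = 51.2 - 23.1 = 28.1 C
dz = 1973 - 64 = 1909 m
gradient = dT/dz * 1000 = 28.1/1909 * 1000 = 14.7197 C/km

14.7197


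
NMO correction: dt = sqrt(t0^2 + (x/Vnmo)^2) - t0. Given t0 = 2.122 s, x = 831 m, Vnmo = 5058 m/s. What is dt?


x/Vnmo = 831/5058 = 0.164294
(x/Vnmo)^2 = 0.026993
t0^2 = 4.502884
sqrt(4.502884 + 0.026993) = 2.128351
dt = 2.128351 - 2.122 = 0.006351

0.006351


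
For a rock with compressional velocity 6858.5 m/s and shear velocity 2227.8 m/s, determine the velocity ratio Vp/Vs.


Vp/Vs = 6858.5 / 2227.8
= 3.0786

3.0786


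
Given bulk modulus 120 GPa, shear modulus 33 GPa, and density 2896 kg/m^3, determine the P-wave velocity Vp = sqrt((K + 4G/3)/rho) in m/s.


First compute the effective modulus:
K + 4G/3 = 120e9 + 4*33e9/3 = 164000000000.0 Pa
Then divide by density:
164000000000.0 / 2896 = 56629834.2541 Pa/(kg/m^3)
Take the square root:
Vp = sqrt(56629834.2541) = 7525.28 m/s

7525.28


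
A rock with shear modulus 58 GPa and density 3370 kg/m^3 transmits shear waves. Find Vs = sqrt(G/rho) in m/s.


Convert G to Pa: G = 58e9 Pa
Compute G/rho = 58e9 / 3370 = 17210682.4926
Vs = sqrt(17210682.4926) = 4148.58 m/s

4148.58


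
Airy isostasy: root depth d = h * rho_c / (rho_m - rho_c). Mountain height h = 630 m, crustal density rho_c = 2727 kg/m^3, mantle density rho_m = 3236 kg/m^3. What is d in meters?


rho_m - rho_c = 3236 - 2727 = 509
d = 630 * 2727 / 509
= 1718010 / 509
= 3375.27 m

3375.27


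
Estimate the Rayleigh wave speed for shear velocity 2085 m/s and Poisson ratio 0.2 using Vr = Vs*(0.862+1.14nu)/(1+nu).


Numerator factor = 0.862 + 1.14*0.2 = 1.09
Denominator = 1 + 0.2 = 1.2
Vr = 2085 * 1.09 / 1.2 = 1893.87 m/s

1893.87


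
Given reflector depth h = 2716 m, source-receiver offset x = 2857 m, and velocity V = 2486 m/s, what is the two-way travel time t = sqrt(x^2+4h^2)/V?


x^2 + 4h^2 = 2857^2 + 4*2716^2 = 8162449 + 29506624 = 37669073
sqrt(37669073) = 6137.5136
t = 6137.5136 / 2486 = 2.4688 s

2.4688


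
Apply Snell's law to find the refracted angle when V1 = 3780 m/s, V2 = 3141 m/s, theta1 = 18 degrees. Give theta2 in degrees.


sin(theta1) = sin(18 deg) = 0.309017
sin(theta2) = V2/V1 * sin(theta1) = 3141/3780 * 0.309017 = 0.256778
theta2 = arcsin(0.256778) = 14.879 degrees

14.879


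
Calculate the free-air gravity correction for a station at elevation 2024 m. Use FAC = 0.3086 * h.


FAC = 0.3086 * h
= 0.3086 * 2024
= 624.6064 mGal

624.6064


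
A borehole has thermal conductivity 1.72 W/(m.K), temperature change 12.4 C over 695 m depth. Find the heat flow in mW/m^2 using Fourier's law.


q = k * dT / dz * 1000
= 1.72 * 12.4 / 695 * 1000
= 0.030688 * 1000
= 30.6878 mW/m^2

30.6878


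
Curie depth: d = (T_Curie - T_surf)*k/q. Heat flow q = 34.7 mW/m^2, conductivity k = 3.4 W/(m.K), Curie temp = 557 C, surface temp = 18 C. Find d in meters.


T_Curie - T_surf = 557 - 18 = 539 C
Convert q to W/m^2: 34.7 mW/m^2 = 0.0347 W/m^2
d = 539 * 3.4 / 0.0347 = 52812.68 m

52812.68


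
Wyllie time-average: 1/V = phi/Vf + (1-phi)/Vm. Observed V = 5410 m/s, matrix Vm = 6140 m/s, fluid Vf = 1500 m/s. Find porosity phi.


1/V - 1/Vm = 1/5410 - 1/6140 = 2.198e-05
1/Vf - 1/Vm = 1/1500 - 1/6140 = 0.0005038
phi = 2.198e-05 / 0.0005038 = 0.0436

0.0436


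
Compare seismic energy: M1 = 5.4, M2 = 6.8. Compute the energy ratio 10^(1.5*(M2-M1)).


M2 - M1 = 6.8 - 5.4 = 1.4
1.5 * 1.4 = 2.1
ratio = 10^2.1 = 125.89

125.89


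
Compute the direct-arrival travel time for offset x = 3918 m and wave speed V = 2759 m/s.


t = x / V
= 3918 / 2759
= 1.4201 s

1.4201


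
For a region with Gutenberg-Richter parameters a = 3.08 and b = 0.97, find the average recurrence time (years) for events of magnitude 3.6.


log10(N) = 3.08 - 0.97*3.6 = -0.412
N = 10^-0.412 = 0.387258
T = 1/N = 1/0.387258 = 2.5823 years

2.5823


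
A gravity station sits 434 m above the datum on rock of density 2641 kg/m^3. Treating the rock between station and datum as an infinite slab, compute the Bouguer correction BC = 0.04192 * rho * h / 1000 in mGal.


BC = 0.04192 * rho * h / 1000
= 0.04192 * 2641 * 434 / 1000
= 48.0485 mGal

48.0485


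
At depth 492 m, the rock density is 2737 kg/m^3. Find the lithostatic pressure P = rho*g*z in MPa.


P = rho * g * z / 1e6
= 2737 * 9.81 * 492 / 1e6
= 13210185.24 / 1e6
= 13.2102 MPa

13.2102


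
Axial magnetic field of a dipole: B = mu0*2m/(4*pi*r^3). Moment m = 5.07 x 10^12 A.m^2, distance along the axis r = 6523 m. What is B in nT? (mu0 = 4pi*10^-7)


m = 5.07 x 10^12 = 5070000000000 A.m^2
2m = 10140000000000 A.m^2
r^3 = 6523^3 = 277550577667
B = (4pi*10^-7) * 10140000000000 / (4*pi * 277550577667) * 1e9
= 12742299.80296 / 3487803423193.0 * 1e9
= 3653.3882 nT

3653.3882


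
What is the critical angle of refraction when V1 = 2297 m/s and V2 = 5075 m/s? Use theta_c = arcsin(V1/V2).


V1/V2 = 2297/5075 = 0.452611
theta_c = arcsin(0.452611) = 26.9113 degrees

26.9113


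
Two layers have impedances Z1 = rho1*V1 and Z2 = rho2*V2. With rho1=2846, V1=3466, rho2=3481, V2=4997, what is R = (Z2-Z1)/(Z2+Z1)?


Z1 = 2846 * 3466 = 9864236
Z2 = 3481 * 4997 = 17394557
R = (17394557 - 9864236) / (17394557 + 9864236) = 7530321 / 27258793 = 0.2763

0.2763


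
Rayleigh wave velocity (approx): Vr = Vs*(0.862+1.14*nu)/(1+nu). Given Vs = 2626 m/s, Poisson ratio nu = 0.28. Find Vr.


Numerator factor = 0.862 + 1.14*0.28 = 1.1812
Denominator = 1 + 0.28 = 1.28
Vr = 2626 * 1.1812 / 1.28 = 2423.31 m/s

2423.31


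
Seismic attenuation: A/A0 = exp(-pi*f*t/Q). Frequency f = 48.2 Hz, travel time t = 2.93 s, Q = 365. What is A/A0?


pi*f*t/Q = pi*48.2*2.93/365 = 1.215547
A/A0 = exp(-1.215547) = 0.296548

0.296548


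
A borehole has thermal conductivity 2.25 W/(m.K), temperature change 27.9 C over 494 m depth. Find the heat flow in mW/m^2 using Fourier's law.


q = k * dT / dz * 1000
= 2.25 * 27.9 / 494 * 1000
= 0.127075 * 1000
= 127.0749 mW/m^2

127.0749


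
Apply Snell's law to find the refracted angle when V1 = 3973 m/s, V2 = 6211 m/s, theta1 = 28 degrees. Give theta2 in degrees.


sin(theta1) = sin(28 deg) = 0.469472
sin(theta2) = V2/V1 * sin(theta1) = 6211/3973 * 0.469472 = 0.733926
theta2 = arcsin(0.733926) = 47.2165 degrees

47.2165


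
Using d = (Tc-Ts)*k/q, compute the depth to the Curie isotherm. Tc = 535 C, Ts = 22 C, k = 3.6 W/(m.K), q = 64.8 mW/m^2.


T_Curie - T_surf = 535 - 22 = 513 C
Convert q to W/m^2: 64.8 mW/m^2 = 0.0648 W/m^2
d = 513 * 3.6 / 0.0648 = 28500.0 m

28500.0


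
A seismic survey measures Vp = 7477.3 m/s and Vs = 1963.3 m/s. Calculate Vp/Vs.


Vp/Vs = 7477.3 / 1963.3
= 3.8085

3.8085


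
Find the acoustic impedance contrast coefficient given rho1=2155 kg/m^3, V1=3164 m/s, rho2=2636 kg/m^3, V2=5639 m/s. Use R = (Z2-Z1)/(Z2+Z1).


Z1 = 2155 * 3164 = 6818420
Z2 = 2636 * 5639 = 14864404
R = (14864404 - 6818420) / (14864404 + 6818420) = 8045984 / 21682824 = 0.3711

0.3711


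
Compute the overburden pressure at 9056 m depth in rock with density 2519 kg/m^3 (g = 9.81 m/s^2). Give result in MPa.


P = rho * g * z / 1e6
= 2519 * 9.81 * 9056 / 1e6
= 223786347.84 / 1e6
= 223.7863 MPa

223.7863


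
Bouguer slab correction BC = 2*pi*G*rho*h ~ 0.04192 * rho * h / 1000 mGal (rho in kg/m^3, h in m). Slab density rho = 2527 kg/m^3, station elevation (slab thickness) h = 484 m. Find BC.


BC = 0.04192 * rho * h / 1000
= 0.04192 * 2527 * 484 / 1000
= 51.271 mGal

51.271


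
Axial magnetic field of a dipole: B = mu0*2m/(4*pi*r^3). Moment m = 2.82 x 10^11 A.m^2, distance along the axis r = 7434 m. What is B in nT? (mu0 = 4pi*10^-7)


m = 2.82 x 10^11 = 282000000000 A.m^2
2m = 564000000000 A.m^2
r^3 = 7434^3 = 410835222504
B = (4pi*10^-7) * 564000000000 / (4*pi * 410835222504) * 1e9
= 708743.30265 / 5162707667417.98 * 1e9
= 137.2813 nT

137.2813


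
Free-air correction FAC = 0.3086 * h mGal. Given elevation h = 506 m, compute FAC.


FAC = 0.3086 * h
= 0.3086 * 506
= 156.1516 mGal

156.1516


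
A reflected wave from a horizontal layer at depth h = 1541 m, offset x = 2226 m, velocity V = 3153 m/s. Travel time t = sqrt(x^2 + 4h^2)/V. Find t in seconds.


x^2 + 4h^2 = 2226^2 + 4*1541^2 = 4955076 + 9498724 = 14453800
sqrt(14453800) = 3801.8154
t = 3801.8154 / 3153 = 1.2058 s

1.2058


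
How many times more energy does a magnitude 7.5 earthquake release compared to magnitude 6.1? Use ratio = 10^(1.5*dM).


M2 - M1 = 7.5 - 6.1 = 1.4
1.5 * 1.4 = 2.1
ratio = 10^2.1 = 125.89

125.89


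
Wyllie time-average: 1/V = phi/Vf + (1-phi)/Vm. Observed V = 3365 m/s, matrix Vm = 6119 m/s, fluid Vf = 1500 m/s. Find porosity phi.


1/V - 1/Vm = 1/3365 - 1/6119 = 0.00013375
1/Vf - 1/Vm = 1/1500 - 1/6119 = 0.00050324
phi = 0.00013375 / 0.00050324 = 0.2658

0.2658


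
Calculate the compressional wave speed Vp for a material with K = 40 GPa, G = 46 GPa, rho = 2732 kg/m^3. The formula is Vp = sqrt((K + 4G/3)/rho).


First compute the effective modulus:
K + 4G/3 = 40e9 + 4*46e9/3 = 101333333333.33 Pa
Then divide by density:
101333333333.33 / 2732 = 37091264.0312 Pa/(kg/m^3)
Take the square root:
Vp = sqrt(37091264.0312) = 6090.26 m/s

6090.26


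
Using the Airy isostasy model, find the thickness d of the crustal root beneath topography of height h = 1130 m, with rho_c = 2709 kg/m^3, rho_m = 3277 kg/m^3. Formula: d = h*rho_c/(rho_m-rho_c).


rho_m - rho_c = 3277 - 2709 = 568
d = 1130 * 2709 / 568
= 3061170 / 568
= 5389.38 m

5389.38


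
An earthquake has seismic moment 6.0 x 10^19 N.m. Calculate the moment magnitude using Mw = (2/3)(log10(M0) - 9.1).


log10(M0) = log10(6.0 x 10^19) = 19.7782
Mw = 2/3 * (19.7782 - 9.1)
= 2/3 * 10.6782
= 7.12

7.12


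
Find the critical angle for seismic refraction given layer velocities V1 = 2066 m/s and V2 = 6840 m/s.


V1/V2 = 2066/6840 = 0.302047
theta_c = arcsin(0.302047) = 17.5806 degrees

17.5806


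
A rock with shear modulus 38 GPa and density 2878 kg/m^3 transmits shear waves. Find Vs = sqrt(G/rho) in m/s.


Convert G to Pa: G = 38e9 Pa
Compute G/rho = 38e9 / 2878 = 13203613.6206
Vs = sqrt(13203613.6206) = 3633.68 m/s

3633.68


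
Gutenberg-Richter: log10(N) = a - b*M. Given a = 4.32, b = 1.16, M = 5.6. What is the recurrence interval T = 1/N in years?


log10(N) = 4.32 - 1.16*5.6 = -2.176
N = 10^-2.176 = 0.006668
T = 1/N = 1/0.006668 = 149.9685 years

149.9685


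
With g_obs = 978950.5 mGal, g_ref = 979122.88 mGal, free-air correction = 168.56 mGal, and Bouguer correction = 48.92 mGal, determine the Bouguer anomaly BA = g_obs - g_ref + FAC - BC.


BA = g_obs - g_ref + FAC - BC
= 978950.5 - 979122.88 + 168.56 - 48.92
= -52.74 mGal

-52.74


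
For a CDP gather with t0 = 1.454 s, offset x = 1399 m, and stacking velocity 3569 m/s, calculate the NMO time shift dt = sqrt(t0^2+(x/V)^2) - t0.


x/Vnmo = 1399/3569 = 0.391987
(x/Vnmo)^2 = 0.153653
t0^2 = 2.114116
sqrt(2.114116 + 0.153653) = 1.505912
dt = 1.505912 - 1.454 = 0.051912

0.051912


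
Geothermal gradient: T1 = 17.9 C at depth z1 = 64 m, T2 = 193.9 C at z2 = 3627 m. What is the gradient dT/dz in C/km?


dT = 193.9 - 17.9 = 176.0 C
dz = 3627 - 64 = 3563 m
gradient = dT/dz * 1000 = 176.0/3563 * 1000 = 49.3966 C/km

49.3966


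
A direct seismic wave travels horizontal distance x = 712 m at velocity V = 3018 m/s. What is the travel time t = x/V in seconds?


t = x / V
= 712 / 3018
= 0.2359 s

0.2359


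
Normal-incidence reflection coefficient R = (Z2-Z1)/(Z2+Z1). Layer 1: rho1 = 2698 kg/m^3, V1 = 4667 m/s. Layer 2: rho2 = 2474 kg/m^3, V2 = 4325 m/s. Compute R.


Z1 = 2698 * 4667 = 12591566
Z2 = 2474 * 4325 = 10700050
R = (10700050 - 12591566) / (10700050 + 12591566) = -1891516 / 23291616 = -0.0812

-0.0812


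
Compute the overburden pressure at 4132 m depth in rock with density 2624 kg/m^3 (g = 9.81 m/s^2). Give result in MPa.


P = rho * g * z / 1e6
= 2624 * 9.81 * 4132 / 1e6
= 106363630.08 / 1e6
= 106.3636 MPa

106.3636


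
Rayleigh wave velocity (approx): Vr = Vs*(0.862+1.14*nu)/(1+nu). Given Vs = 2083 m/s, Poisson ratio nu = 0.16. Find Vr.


Numerator factor = 0.862 + 1.14*0.16 = 1.0444
Denominator = 1 + 0.16 = 1.16
Vr = 2083 * 1.0444 / 1.16 = 1875.42 m/s

1875.42


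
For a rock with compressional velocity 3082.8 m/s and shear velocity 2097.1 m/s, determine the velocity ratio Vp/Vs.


Vp/Vs = 3082.8 / 2097.1
= 1.47

1.47


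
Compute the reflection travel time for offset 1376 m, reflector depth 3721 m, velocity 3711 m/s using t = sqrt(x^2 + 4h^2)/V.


x^2 + 4h^2 = 1376^2 + 4*3721^2 = 1893376 + 55383364 = 57276740
sqrt(57276740) = 7568.1398
t = 7568.1398 / 3711 = 2.0394 s

2.0394


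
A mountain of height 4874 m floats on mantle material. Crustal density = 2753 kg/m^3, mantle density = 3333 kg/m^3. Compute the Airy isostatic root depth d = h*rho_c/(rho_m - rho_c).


rho_m - rho_c = 3333 - 2753 = 580
d = 4874 * 2753 / 580
= 13418122 / 580
= 23134.69 m

23134.69


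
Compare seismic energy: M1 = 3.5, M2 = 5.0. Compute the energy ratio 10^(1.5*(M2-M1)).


M2 - M1 = 5.0 - 3.5 = 1.5
1.5 * 1.5 = 2.25
ratio = 10^2.25 = 177.83

177.83


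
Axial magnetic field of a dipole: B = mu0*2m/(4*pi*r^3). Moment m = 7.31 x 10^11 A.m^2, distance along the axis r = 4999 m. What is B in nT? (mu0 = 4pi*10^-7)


m = 7.31 x 10^11 = 731000000000 A.m^2
2m = 1462000000000 A.m^2
r^3 = 4999^3 = 124925014999
B = (4pi*10^-7) * 1462000000000 / (4*pi * 124925014999) * 1e9
= 1837203.383819 / 1569854037481.81 * 1e9
= 1170.302 nT

1170.302


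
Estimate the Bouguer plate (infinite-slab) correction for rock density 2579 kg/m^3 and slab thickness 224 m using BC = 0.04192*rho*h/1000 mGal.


BC = 0.04192 * rho * h / 1000
= 0.04192 * 2579 * 224 / 1000
= 24.217 mGal

24.217


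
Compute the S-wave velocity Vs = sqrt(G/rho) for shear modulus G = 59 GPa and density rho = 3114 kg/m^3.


Convert G to Pa: G = 59e9 Pa
Compute G/rho = 59e9 / 3114 = 18946692.3571
Vs = sqrt(18946692.3571) = 4352.78 m/s

4352.78


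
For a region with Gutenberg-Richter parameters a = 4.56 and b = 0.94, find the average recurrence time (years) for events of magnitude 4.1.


log10(N) = 4.56 - 0.94*4.1 = 0.706
N = 10^0.706 = 5.081594
T = 1/N = 1/5.081594 = 0.1968 years

0.1968


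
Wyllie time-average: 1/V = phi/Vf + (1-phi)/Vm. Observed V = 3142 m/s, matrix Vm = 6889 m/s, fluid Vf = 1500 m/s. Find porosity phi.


1/V - 1/Vm = 1/3142 - 1/6889 = 0.00017311
1/Vf - 1/Vm = 1/1500 - 1/6889 = 0.00052151
phi = 0.00017311 / 0.00052151 = 0.3319

0.3319


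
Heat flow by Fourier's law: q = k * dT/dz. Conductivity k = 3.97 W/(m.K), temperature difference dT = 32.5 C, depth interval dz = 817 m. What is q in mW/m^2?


q = k * dT / dz * 1000
= 3.97 * 32.5 / 817 * 1000
= 0.157925 * 1000
= 157.9253 mW/m^2

157.9253


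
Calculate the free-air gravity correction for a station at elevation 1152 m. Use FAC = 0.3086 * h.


FAC = 0.3086 * h
= 0.3086 * 1152
= 355.5072 mGal

355.5072


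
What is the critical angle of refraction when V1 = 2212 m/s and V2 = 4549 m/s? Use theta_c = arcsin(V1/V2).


V1/V2 = 2212/4549 = 0.486261
theta_c = arcsin(0.486261) = 29.0951 degrees

29.0951


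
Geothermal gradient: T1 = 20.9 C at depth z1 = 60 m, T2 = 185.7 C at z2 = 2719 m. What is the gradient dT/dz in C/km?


dT = 185.7 - 20.9 = 164.8 C
dz = 2719 - 60 = 2659 m
gradient = dT/dz * 1000 = 164.8/2659 * 1000 = 61.9782 C/km

61.9782


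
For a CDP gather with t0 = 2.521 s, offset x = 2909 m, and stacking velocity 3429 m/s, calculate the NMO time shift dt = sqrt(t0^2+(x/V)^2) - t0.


x/Vnmo = 2909/3429 = 0.848352
(x/Vnmo)^2 = 0.719702
t0^2 = 6.355441
sqrt(6.355441 + 0.719702) = 2.659914
dt = 2.659914 - 2.521 = 0.138914

0.138914


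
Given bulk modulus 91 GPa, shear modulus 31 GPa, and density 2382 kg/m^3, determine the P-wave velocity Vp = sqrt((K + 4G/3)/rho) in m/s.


First compute the effective modulus:
K + 4G/3 = 91e9 + 4*31e9/3 = 132333333333.33 Pa
Then divide by density:
132333333333.33 / 2382 = 55555555.5556 Pa/(kg/m^3)
Take the square root:
Vp = sqrt(55555555.5556) = 7453.56 m/s

7453.56


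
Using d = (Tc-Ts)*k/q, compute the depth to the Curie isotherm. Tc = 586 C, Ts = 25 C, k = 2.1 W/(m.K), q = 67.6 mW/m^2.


T_Curie - T_surf = 586 - 25 = 561 C
Convert q to W/m^2: 67.6 mW/m^2 = 0.0676 W/m^2
d = 561 * 2.1 / 0.0676 = 17427.51 m

17427.51


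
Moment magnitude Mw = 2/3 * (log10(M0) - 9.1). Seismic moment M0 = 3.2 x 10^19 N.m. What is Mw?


log10(M0) = log10(3.2 x 10^19) = 19.5051
Mw = 2/3 * (19.5051 - 9.1)
= 2/3 * 10.4051
= 6.94

6.94


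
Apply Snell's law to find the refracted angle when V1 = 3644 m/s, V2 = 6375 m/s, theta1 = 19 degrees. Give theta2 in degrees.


sin(theta1) = sin(19 deg) = 0.325568
sin(theta2) = V2/V1 * sin(theta1) = 6375/3644 * 0.325568 = 0.569566
theta2 = arcsin(0.569566) = 34.7199 degrees

34.7199


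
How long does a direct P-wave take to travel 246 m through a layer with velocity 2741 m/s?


t = x / V
= 246 / 2741
= 0.0897 s

0.0897


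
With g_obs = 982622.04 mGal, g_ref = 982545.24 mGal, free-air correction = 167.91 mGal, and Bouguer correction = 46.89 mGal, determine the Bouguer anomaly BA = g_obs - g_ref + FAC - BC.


BA = g_obs - g_ref + FAC - BC
= 982622.04 - 982545.24 + 167.91 - 46.89
= 197.82 mGal

197.82


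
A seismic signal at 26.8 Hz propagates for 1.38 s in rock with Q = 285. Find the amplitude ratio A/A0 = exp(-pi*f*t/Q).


pi*f*t/Q = pi*26.8*1.38/285 = 0.40768
A/A0 = exp(-0.40768) = 0.665192

0.665192


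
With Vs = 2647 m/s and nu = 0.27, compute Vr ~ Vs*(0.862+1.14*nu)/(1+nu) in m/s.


Numerator factor = 0.862 + 1.14*0.27 = 1.1698
Denominator = 1 + 0.27 = 1.27
Vr = 2647 * 1.1698 / 1.27 = 2438.16 m/s

2438.16


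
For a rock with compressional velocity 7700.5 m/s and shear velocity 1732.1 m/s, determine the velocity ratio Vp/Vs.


Vp/Vs = 7700.5 / 1732.1
= 4.4458

4.4458


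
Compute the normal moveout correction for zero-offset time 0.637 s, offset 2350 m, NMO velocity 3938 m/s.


x/Vnmo = 2350/3938 = 0.59675
(x/Vnmo)^2 = 0.35611
t0^2 = 0.405769
sqrt(0.405769 + 0.35611) = 0.872857
dt = 0.872857 - 0.637 = 0.235857

0.235857


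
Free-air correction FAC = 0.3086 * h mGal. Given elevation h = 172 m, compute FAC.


FAC = 0.3086 * h
= 0.3086 * 172
= 53.0792 mGal

53.0792


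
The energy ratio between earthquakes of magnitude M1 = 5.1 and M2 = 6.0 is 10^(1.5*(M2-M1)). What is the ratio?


M2 - M1 = 6.0 - 5.1 = 0.9
1.5 * 0.9 = 1.35
ratio = 10^1.35 = 22.39

22.39


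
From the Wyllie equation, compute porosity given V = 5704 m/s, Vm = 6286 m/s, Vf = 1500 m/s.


1/V - 1/Vm = 1/5704 - 1/6286 = 1.623e-05
1/Vf - 1/Vm = 1/1500 - 1/6286 = 0.00050758
phi = 1.623e-05 / 0.00050758 = 0.032

0.032


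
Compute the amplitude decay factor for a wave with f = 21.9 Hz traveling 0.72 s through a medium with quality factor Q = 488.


pi*f*t/Q = pi*21.9*0.72/488 = 0.101509
A/A0 = exp(-0.101509) = 0.903473

0.903473


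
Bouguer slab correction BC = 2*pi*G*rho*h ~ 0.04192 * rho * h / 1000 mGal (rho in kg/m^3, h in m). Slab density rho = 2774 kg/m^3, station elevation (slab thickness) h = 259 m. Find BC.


BC = 0.04192 * rho * h / 1000
= 0.04192 * 2774 * 259 / 1000
= 30.1181 mGal

30.1181


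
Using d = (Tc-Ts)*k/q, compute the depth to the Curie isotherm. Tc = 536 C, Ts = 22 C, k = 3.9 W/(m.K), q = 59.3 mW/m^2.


T_Curie - T_surf = 536 - 22 = 514 C
Convert q to W/m^2: 59.3 mW/m^2 = 0.0593 W/m^2
d = 514 * 3.9 / 0.0593 = 33804.38 m

33804.38


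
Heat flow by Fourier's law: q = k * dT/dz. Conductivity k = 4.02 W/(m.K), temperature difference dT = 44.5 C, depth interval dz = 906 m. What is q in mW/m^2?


q = k * dT / dz * 1000
= 4.02 * 44.5 / 906 * 1000
= 0.19745 * 1000
= 197.4503 mW/m^2

197.4503


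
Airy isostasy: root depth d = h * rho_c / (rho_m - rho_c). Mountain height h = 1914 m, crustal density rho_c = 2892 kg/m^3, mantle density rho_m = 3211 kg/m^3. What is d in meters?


rho_m - rho_c = 3211 - 2892 = 319
d = 1914 * 2892 / 319
= 5535288 / 319
= 17352.0 m

17352.0


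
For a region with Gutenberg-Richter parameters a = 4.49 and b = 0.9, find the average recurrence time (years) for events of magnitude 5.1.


log10(N) = 4.49 - 0.9*5.1 = -0.1
N = 10^-0.1 = 0.794328
T = 1/N = 1/0.794328 = 1.2589 years

1.2589


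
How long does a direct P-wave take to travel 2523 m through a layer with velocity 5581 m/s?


t = x / V
= 2523 / 5581
= 0.4521 s

0.4521


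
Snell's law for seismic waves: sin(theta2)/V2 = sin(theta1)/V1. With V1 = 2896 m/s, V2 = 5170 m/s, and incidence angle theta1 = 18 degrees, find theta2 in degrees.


sin(theta1) = sin(18 deg) = 0.309017
sin(theta2) = V2/V1 * sin(theta1) = 5170/2896 * 0.309017 = 0.551664
theta2 = arcsin(0.551664) = 33.4812 degrees

33.4812


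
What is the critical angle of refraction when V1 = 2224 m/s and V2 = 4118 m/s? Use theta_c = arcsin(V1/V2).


V1/V2 = 2224/4118 = 0.540068
theta_c = arcsin(0.540068) = 32.6883 degrees

32.6883


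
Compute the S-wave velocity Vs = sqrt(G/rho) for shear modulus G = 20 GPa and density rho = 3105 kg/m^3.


Convert G to Pa: G = 20e9 Pa
Compute G/rho = 20e9 / 3105 = 6441223.8325
Vs = sqrt(6441223.8325) = 2537.96 m/s

2537.96


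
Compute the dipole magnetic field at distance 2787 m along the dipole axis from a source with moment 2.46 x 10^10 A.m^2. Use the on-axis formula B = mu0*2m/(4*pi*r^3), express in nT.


m = 2.46 x 10^10 = 24600000000 A.m^2
2m = 49200000000 A.m^2
r^3 = 2787^3 = 21647657403
B = (4pi*10^-7) * 49200000000 / (4*pi * 21647657403) * 1e9
= 61826.543423 / 272032485858.77 * 1e9
= 227.2763 nT

227.2763


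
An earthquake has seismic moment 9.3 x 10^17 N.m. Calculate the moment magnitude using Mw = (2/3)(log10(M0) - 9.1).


log10(M0) = log10(9.3 x 10^17) = 17.9685
Mw = 2/3 * (17.9685 - 9.1)
= 2/3 * 8.8685
= 5.91

5.91
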